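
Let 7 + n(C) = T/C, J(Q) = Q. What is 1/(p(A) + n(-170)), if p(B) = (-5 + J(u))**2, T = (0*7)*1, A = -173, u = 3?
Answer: -1/3 ≈ -0.33333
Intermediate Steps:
T = 0 (T = 0*1 = 0)
p(B) = 4 (p(B) = (-5 + 3)**2 = (-2)**2 = 4)
n(C) = -7 (n(C) = -7 + 0/C = -7 + 0 = -7)
1/(p(A) + n(-170)) = 1/(4 - 7) = 1/(-3) = -1/3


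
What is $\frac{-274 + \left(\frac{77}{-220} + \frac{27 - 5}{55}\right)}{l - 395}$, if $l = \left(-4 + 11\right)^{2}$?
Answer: $\frac{5479}{6920} \approx 0.79176$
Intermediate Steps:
$l = 49$ ($l = 7^{2} = 49$)
$\frac{-274 + \left(\frac{77}{-220} + \frac{27 - 5}{55}\right)}{l - 395} = \frac{-274 + \left(\frac{77}{-220} + \frac{27 - 5}{55}\right)}{49 - 395} = \frac{-274 + \left(77 \left(- \frac{1}{220}\right) + 22 \cdot \frac{1}{55}\right)}{-346} = \left(-274 + \left(- \frac{7}{20} + \frac{2}{5}\right)\right) \left(- \frac{1}{346}\right) = \left(-274 + \frac{1}{20}\right) \left(- \frac{1}{346}\right) = \left(- \frac{5479}{20}\right) \left(- \frac{1}{346}\right) = \frac{5479}{6920}$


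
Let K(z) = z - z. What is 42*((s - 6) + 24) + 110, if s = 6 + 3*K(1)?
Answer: 1118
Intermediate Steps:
K(z) = 0
s = 6 (s = 6 + 3*0 = 6 + 0 = 6)
42*((s - 6) + 24) + 110 = 42*((6 - 6) + 24) + 110 = 42*(0 + 24) + 110 = 42*24 + 110 = 1008 + 110 = 1118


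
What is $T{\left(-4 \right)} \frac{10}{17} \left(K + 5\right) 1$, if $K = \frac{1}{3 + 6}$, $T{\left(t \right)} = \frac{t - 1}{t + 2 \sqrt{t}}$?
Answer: $\frac{575}{306} + \frac{575 i}{306} \approx 1.8791 + 1.8791 i$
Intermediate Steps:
$T{\left(t \right)} = \frac{-1 + t}{t + 2 \sqrt{t}}$
$K = \frac{1}{9} \approx 0.11111$
$T{\left(-4 \right)} \frac{10}{17} \left(K + 5\right) 1 = \frac{-1 - 4}{-4 + 2 \sqrt{-4}} \cdot \frac{10}{17} \left(\frac{1}{9} + 5\right) 1 = \frac{1}{-4 + 2 \cdot 2 i} \left(-5\right) 10 \cdot \frac{1}{17} \cdot \frac{46}{9} \cdot 1 = \frac{1}{-4 + 4 i} \left(-5\right) \frac{10}{17} \cdot \frac{46}{9} = \frac{-4 - 4 i}{32} \left(-5\right) \frac{10}{17} \cdot \frac{46}{9} = - \frac{5 \left(-4 - 4 i\right)}{32} \cdot \frac{10}{17} \cdot \frac{46}{9} = - \frac{25 \left(-4 - 4 i\right)}{272} \cdot \frac{46}{9} = - \frac{575 \left(-4 - 4 i\right)}{1224}$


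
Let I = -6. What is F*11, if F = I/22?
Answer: -3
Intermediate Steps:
F = -3/11 (F = -6/22 = -6*1/22 = -3/11 ≈ -0.27273)
F*11 = -3/11*11 = -3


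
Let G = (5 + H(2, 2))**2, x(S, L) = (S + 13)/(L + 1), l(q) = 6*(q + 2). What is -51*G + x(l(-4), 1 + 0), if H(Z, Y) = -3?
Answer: -407/2 ≈ -203.50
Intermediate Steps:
l(q) = 12 + 6*q (l(q) = 6*(2 + q) = 12 + 6*q)
x(S, L) = (13 + S)/(1 + L)
G = 4 (G = (5 - 3)**2 = 2**2 = 4)
-51*G + x(l(-4), 1 + 0) = -51*4 + (13 + (12 + 6*(-4)))/(1 + (1 + 0)) = -204 + (13 + (12 - 24))/(1 + 1) = -204 + (13 - 12)/2 = -204 + (1/2)*1 = -204 + 1/2 = -407/2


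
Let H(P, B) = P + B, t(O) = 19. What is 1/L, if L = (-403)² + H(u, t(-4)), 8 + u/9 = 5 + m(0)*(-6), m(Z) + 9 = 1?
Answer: 1/162833 ≈ 6.1413e-6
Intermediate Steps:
m(Z) = -8 (m(Z) = -9 + 1 = -8)
u = 405 (u = -72 + 9*(5 - 8*(-6)) = -72 + 9*(5 + 48) = -72 + 9*53 = -72 + 477 = 405)
H(P, B) = B + P
L = 162833 (L = (-403)² + (19 + 405) = 162409 + 424 = 162833)
1/L = 1/162833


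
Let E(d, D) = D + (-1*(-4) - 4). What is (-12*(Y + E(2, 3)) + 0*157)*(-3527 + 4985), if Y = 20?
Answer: -402408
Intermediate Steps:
E(d, D) = D (E(d, D) = D + (4 - 4) = D + 0 = D)
(-12*(Y + E(2, 3)) + 0*157)*(-3527 + 4985) = (-12*(20 + 3) + 0*157)*(-3527 + 4985) = (-12*23 + 0)*1458 = (-276 + 0)*1458 = -276*1458 = -402408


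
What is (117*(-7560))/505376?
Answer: -110565/63172 ≈ -1.7502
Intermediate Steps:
(117*(-7560))/505376 = -884520*1/505376 = -110565/63172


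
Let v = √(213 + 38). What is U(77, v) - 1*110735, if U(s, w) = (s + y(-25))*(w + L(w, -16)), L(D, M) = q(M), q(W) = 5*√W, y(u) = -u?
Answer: -110735 + 102*√251 + 2040*I ≈ -1.0912e+5 + 2040.0*I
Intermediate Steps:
L(D, M) = 5*√M
v = √251 ≈ 15.843
U(s, w) = (25 + s)*(w + 20*I) (U(s, w) = (s - 1*(-25))*(w + 5*√(-16)) = (s + 25)*(w + 5*(4*I)) = (25 + s)*(w + 20*I))
U(77, v) - 1*110735 = (25*√251 + 500*I + 77*√251 + 20*I*77) - 1*110735 = (25*√251 + 500*I + 77*√251 + 1540*I) - 110735 = (102*√251 + 2040*I) - 110735 = -110735 + 102*√251 + 2040*I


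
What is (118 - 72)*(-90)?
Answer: -4140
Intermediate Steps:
(118 - 72)*(-90) = 46*(-90) = -4140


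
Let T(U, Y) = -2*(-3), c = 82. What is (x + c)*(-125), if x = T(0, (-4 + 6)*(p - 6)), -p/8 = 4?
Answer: -11000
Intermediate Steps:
p = -32 (p = -8*4 = -32)
T(U, Y) = 6
x = 6
(x + c)*(-125) = (6 + 82)*(-125) = 88*(-125) = -11000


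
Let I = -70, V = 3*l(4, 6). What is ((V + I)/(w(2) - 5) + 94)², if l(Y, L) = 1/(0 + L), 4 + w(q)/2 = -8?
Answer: 31259281/3364 ≈ 9292.3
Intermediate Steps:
w(q) = -24 (w(q) = -8 + 2*(-8) = -8 - 16 = -24)
l(Y, L) = 1/L
V = ½ (V = 3/6 = 3*(⅙) = ½ ≈ 0.50000)
((V + I)/(w(2) - 5) + 94)² = ((½ - 70)/(-24 - 5) + 94)² = (-139/2/(-29) + 94)² = (-139/2*(-1/29) + 94)² = (139/58 + 94)² = (5591/58)² = 31259281/3364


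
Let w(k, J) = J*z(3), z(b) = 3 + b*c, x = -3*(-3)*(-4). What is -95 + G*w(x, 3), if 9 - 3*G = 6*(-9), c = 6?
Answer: 1228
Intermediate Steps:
x = -36 (x = 9*(-4) = -36)
z(b) = 3 + 6*b (z(b) = 3 + b*6 = 3 + 6*b)
w(k, J) = 21*J (w(k, J) = J*(3 + 6*3) = J*(3 + 18) = J*21 = 21*J)
G = 21 (G = 3 - 2*(-9) = 3 - ⅓*(-54) = 3 + 18 = 21)
-95 + G*w(x, 3) = -95 + 21*(21*3) = -95 + 21*63 = -95 + 1323 = 1228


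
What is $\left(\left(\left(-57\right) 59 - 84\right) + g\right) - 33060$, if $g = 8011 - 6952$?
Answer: $-35448$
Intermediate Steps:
$g = 1059$ ($g = 8011 - 6952 = 1059$)
$\left(\left(\left(-57\right) 59 - 84\right) + g\right) - 33060 = \left(\left(\left(-57\right) 59 - 84\right) + 1059\right) - 33060 = \left(\left(-3363 - 84\right) + 1059\right) - 33060 = \left(-3447 + 1059\right) - 33060 = -2388 - 33060 = -35448$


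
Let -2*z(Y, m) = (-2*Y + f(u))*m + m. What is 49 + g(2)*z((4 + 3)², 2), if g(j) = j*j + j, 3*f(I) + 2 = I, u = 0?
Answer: 635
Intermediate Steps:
f(I) = -⅔ + I/3
z(Y, m) = -m/2 - m*(-⅔ - 2*Y)/2 (z(Y, m) = -((-2*Y + (-⅔ + (⅓)*0))*m + m)/2 = -((-2*Y + (-⅔ + 0))*m + m)/2 = -((-2*Y - ⅔)*m + m)/2 = -((-⅔ - 2*Y)*m + m)/2 = -(m*(-⅔ - 2*Y) + m)/2 = -(m + m*(-⅔ - 2*Y))/2 = -m/2 - m*(-⅔ - 2*Y)/2)
g(j) = j + j² (g(j) = j² + j = j + j²)
49 + g(2)*z((4 + 3)², 2) = 49 + (2*(1 + 2))*(2*(-⅙ + (4 + 3)²)) = 49 + (2*3)*(2*(-⅙ + 7²)) = 49 + 6*(2*(-⅙ + 49)) = 49 + 6*(2*(293/6)) = 49 + 6*(293/3) = 49 + 586 = 635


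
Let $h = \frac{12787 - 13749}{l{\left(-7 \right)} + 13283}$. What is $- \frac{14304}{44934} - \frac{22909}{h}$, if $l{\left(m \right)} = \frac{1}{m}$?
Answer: $\frac{7976072114562}{25215463} \approx 3.1632 \cdot 10^{5}$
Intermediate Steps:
$h = - \frac{3367}{46490}$ ($h = \frac{12787 - 13749}{\frac{1}{-7} + 13283} = - \frac{962}{- \frac{1}{7} + 13283} = - \frac{962}{\frac{92980}{7}} = \left(-962\right) \frac{7}{92980} = - \frac{3367}{46490} \approx -0.072424$)
$- \frac{14304}{44934} - \frac{22909}{h} = - \frac{14304}{44934} - \frac{22909}{- \frac{3367}{46490}} = \left(-14304\right) \frac{1}{44934} - - \frac{1065039410}{3367} = - \frac{2384}{7489} + \frac{1065039410}{3367} = \frac{7976072114562}{25215463}$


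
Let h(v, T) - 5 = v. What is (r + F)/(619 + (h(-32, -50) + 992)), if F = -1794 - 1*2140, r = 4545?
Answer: 611/1584 ≈ 0.38573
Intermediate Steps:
h(v, T) = 5 + v
F = -3934 (F = -1794 - 2140 = -3934)
(r + F)/(619 + (h(-32, -50) + 992)) = (4545 - 3934)/(619 + ((5 - 32) + 992)) = 611/(619 + (-27 + 992)) = 611/(619 + 965) = 611/1584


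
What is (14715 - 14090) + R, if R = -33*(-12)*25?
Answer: 10525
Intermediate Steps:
R = 9900 (R = 396*25 = 9900)
(14715 - 14090) + R = (14715 - 14090) + 9900 = 625 + 9900 = 10525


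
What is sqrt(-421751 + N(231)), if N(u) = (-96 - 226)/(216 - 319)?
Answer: I*sqrt(4474323193)/103 ≈ 649.42*I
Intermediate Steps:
N(u) = 322/103 (N(u) = -322/(-103) = -322*(-1/103) = 322/103)
sqrt(-421751 + N(231)) = sqrt(-421751 + 322/103) = sqrt(-43440031/103) = I*sqrt(4474323193)/103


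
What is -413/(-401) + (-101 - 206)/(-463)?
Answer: 314326/185663 ≈ 1.6930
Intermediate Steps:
-413/(-401) + (-101 - 206)/(-463) = -413*(-1/401) - 307*(-1/463) = 413/401 + 307/463 = 314326/185663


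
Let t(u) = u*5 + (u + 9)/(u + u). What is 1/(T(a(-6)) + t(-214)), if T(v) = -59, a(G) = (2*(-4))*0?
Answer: -428/483007 ≈ -0.00088612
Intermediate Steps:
a(G) = 0 (a(G) = -8*0 = 0)
t(u) = 5*u + (9 + u)/(2*u) (t(u) = 5*u + (9 + u)/((2*u)) = 5*u + (9 + u)*(1/(2*u)) = 5*u + (9 + u)/(2*u))
1/(T(a(-6)) + t(-214)) = 1/(-59 + (½)*(9 - 214*(1 + 10*(-214)))/(-214)) = 1/(-59 + (½)*(-1/214)*(9 - 214*(1 - 2140))) = 1/(-59 + (½)*(-1/214)*(9 - 214*(-2139))) = 1/(-59 + (½)*(-1/214)*(9 + 457746)) = 1/(-59 + (½)*(-1/214)*457755) = 1/(-59 - 457755/428) = 1/(-483007/428) = -428/483007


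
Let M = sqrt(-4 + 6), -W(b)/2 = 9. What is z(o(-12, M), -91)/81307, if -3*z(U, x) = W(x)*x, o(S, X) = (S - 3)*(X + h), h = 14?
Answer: -546/81307 ≈ -0.0067153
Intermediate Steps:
W(b) = -18 (W(b) = -2*9 = -18)
M = sqrt(2) ≈ 1.4142
o(S, X) = (-3 + S)*(14 + X) (o(S, X) = (S - 3)*(X + 14) = (-3 + S)*(14 + X))
z(U, x) = 6*x (z(U, x) = -(-6)*x = 6*x)
z(o(-12, M), -91)/81307 = (6*(-91))/81307 = -546*1/81307 = -546/81307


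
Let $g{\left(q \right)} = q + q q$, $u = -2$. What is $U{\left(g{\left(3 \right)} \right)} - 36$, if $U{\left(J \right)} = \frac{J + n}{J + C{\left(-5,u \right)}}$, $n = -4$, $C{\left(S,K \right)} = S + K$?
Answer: $- \frac{172}{5} \approx -34.4$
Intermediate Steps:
$C{\left(S,K \right)} = K + S$
$g{\left(q \right)} = q + q^{2}$
$U{\left(J \right)} = \frac{-4 + J}{-7 + J}$ ($U{\left(J \right)} = \frac{J - 4}{J - 7} = \frac{-4 + J}{J - 7} = \frac{-4 + J}{-7 + J}$)
$U{\left(g{\left(3 \right)} \right)} - 36 = \frac{-4 + 3 \left(1 + 3\right)}{-7 + 3 \left(1 + 3\right)} - 36 = \frac{-4 + 3 \cdot 4}{-7 + 3 \cdot 4} - 36 = \frac{-4 + 12}{-7 + 12} - 36 = \frac{1}{5} \cdot 8 - 36 = \frac{8}{5} - 36 = - \frac{172}{5}$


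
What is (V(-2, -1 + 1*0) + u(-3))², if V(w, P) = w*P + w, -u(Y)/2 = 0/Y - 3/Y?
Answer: 4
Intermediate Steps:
u(Y) = 6/Y (u(Y) = -2*(0/Y - 3/Y) = -2*(0 - 3/Y) = -(-6)/Y = 6/Y)
V(w, P) = w + P*w (V(w, P) = P*w + w = w + P*w)
(V(-2, -1 + 1*0) + u(-3))² = (-2*(1 + (-1 + 1*0)) + 6/(-3))² = (-2*(1 + (-1 + 0)) + 6*(-⅓))² = (-2*(1 - 1) - 2)² = (-2*0 - 2)² = (0 - 2)² = (-2)² = 4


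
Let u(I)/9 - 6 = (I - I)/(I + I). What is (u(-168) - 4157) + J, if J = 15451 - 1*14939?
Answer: -3591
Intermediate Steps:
J = 512 (J = 15451 - 14939 = 512)
u(I) = 54 (u(I) = 54 + 9*((I - I)/(I + I)) = 54 + 9*(0/((2*I))) = 54 + 9*(0*(1/(2*I))) = 54 + 9*0 = 54 + 0 = 54)
(u(-168) - 4157) + J = (54 - 4157) + 512 = -4103 + 512 = -3591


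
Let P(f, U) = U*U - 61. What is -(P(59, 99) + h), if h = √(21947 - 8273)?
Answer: -9740 - √13674 ≈ -9856.9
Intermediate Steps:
P(f, U) = -61 + U² (P(f, U) = U² - 61 = -61 + U²)
h = √13674 ≈ 116.94
-(P(59, 99) + h) = -((-61 + 99²) + √13674) = -((-61 + 9801) + √13674) = -(9740 + √13674) = -9740 - √13674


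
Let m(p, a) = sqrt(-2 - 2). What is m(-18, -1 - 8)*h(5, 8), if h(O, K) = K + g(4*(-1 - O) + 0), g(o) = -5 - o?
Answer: 54*I ≈ 54.0*I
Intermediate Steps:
m(p, a) = 2*I (m(p, a) = sqrt(-4) = 2*I)
h(O, K) = -1 + K + 4*O (h(O, K) = K + (-5 - (4*(-1 - O) + 0)) = K + (-5 - ((-4 - 4*O) + 0)) = K + (-5 - (-4 - 4*O)) = K + (-5 + (4 + 4*O)) = K + (-1 + 4*O) = -1 + K + 4*O)
m(-18, -1 - 8)*h(5, 8) = (2*I)*(-1 + 8 + 4*5) = (2*I)*(-1 + 8 + 20) = (2*I)*27 = 54*I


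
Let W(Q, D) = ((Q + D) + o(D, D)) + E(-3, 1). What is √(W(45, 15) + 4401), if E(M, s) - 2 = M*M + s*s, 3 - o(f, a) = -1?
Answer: 11*√37 ≈ 66.910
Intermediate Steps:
o(f, a) = 4 (o(f, a) = 3 - 1*(-1) = 3 + 1 = 4)
E(M, s) = 2 + M² + s² (E(M, s) = 2 + (M*M + s*s) = 2 + (M² + s²) = 2 + M² + s²)
W(Q, D) = 16 + D + Q (W(Q, D) = ((Q + D) + 4) + (2 + (-3)² + 1²) = ((D + Q) + 4) + (2 + 9 + 1) = (4 + D + Q) + 12 = 16 + D + Q)
√(W(45, 15) + 4401) = √((16 + 15 + 45) + 4401) = √(76 + 4401) = √4477 = 11*√37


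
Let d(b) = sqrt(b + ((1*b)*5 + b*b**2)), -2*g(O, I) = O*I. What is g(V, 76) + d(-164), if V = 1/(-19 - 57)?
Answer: 1/2 + 2*I*sqrt(1102982) ≈ 0.5 + 2100.5*I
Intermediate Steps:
V = -1/76 (V = 1/(-76) = -1/76 ≈ -0.013158)
g(O, I) = -I*O/2 (g(O, I) = -O*I/2 = -I*O/2)
d(b) = sqrt(b**3 + 6*b) (d(b) = sqrt(b + (b*5 + b**3)) = sqrt(b + (5*b + b**3)) = sqrt(b + (b**3 + 5*b)) = sqrt(b**3 + 6*b))
g(V, 76) + d(-164) = -1/2*76*(-1/76) + sqrt(-164*(6 + (-164)**2)) = 1/2 + sqrt(-164*(6 + 26896)) = 1/2 + sqrt(-164*26902) = 1/2 + sqrt(-4411928) = 1/2 + 2*I*sqrt(1102982)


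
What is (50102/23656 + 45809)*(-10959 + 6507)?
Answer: -603083394039/2957 ≈ -2.0395e+8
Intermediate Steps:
(50102/23656 + 45809)*(-10959 + 6507) = (50102*(1/23656) + 45809)*(-4452) = (25051/11828 + 45809)*(-4452) = (541853903/11828)*(-4452) = -603083394039/2957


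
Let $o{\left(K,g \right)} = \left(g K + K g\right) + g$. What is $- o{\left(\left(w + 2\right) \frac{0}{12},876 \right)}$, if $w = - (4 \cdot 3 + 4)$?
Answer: $-876$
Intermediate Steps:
$w = -16$ ($w = - (12 + 4) = \left(-1\right) 16 = -16$)
$o{\left(K,g \right)} = g + 2 K g$ ($o{\left(K,g \right)} = \left(K g + K g\right) + g = 2 K g + g = g + 2 K g$)
$- o{\left(\left(w + 2\right) \frac{0}{12},876 \right)} = - 876 \left(1 + 2 \left(-16 + 2\right) \frac{0}{12}\right) = - 876 \left(1 + 2 \left(- 14 \cdot 0 \cdot \frac{1}{12}\right)\right) = - 876 \left(1 + 2 \left(\left(-14\right) 0\right)\right) = - 876 \left(1 + 2 \cdot 0\right) = - 876 \left(1 + 0\right) = - 876 \cdot 1 = \left(-1\right) 876 = -876$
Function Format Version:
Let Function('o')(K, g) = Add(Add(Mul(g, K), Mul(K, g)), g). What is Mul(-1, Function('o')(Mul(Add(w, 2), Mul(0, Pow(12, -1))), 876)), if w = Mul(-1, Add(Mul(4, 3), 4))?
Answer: -876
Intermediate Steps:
w = -16 (w = Mul(-1, Add(12, 4)) = Mul(-1, 16) = -16)
Function('o')(K, g) = Add(g, Mul(2, K, g)) (Function('o')(K, g) = Add(Add(Mul(K, g), Mul(K, g)), g) = Add(Mul(2, K, g), g) = Add(g, Mul(2, K, g)))
Mul(-1, Function('o')(Mul(Add(w, 2), Mul(0, Pow(12, -1))), 876)) = Mul(-1, Mul(876, Add(1, Mul(2, Mul(Add(-16, 2), Mul(0, Pow(12, -1))))))) = Mul(-1, Mul(876, Add(1, Mul(2, Mul(-14, Mul(0, Rational(1, 12))))))) = Mul(-1, Mul(876, Add(1, Mul(2, Mul(-14, 0))))) = Mul(-1, Mul(876, Add(1, Mul(2, 0)))) = Mul(-1, Mul(876, Add(1, 0))) = Mul(-1, Mul(876, 1)) = Mul(-1, 876) = -876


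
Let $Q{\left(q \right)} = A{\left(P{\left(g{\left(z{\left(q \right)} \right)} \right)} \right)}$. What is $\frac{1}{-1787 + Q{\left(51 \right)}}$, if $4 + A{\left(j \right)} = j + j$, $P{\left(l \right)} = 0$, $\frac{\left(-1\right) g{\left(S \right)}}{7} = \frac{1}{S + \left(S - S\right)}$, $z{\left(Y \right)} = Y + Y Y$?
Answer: $- \frac{1}{1791} \approx -0.00055835$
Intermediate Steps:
$z{\left(Y \right)} = Y + Y^{2}$
$g{\left(S \right)} = - \frac{7}{S}$ ($g{\left(S \right)} = - \frac{7}{S + \left(S - S\right)} = - \frac{7}{S + 0} = - \frac{7}{S}$)
$A{\left(j \right)} = -4 + 2 j$ ($A{\left(j \right)} = -4 + \left(j + j\right) = -4 + 2 j$)
$Q{\left(q \right)} = -4$ ($Q{\left(q \right)} = -4 + 2 \cdot 0 = -4 + 0 = -4$)
$\frac{1}{-1787 + Q{\left(51 \right)}} = \frac{1}{-1787 - 4} = \frac{1}{-1791} = - \frac{1}{1791}$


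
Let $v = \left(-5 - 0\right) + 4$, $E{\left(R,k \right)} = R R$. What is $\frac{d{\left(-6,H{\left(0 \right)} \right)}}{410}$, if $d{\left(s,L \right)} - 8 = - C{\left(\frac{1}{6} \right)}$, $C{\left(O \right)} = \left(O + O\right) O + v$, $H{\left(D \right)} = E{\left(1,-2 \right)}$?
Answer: $\frac{161}{7380} \approx 0.021816$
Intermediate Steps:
$E{\left(R,k \right)} = R^{2}$
$H{\left(D \right)} = 1$ ($H{\left(D \right)} = 1^{2} = 1$)
$v = -1$ ($v = \left(-5 + 0\right) + 4 = -5 + 4 = -1$)
$C{\left(O \right)} = -1 + 2 O^{2}$ ($C{\left(O \right)} = \left(O + O\right) O - 1 = 2 O O - 1 = 2 O^{2} - 1 = -1 + 2 O^{2}$)
$d{\left(s,L \right)} = \frac{161}{18}$ ($d{\left(s,L \right)} = 8 - \left(-1 + 2 \left(\frac{1}{6}\right)^{2}\right) = 8 - \left(-1 + \frac{2}{36}\right) = 8 - \left(-1 + 2 \cdot \frac{1}{36}\right) = 8 - \left(-1 + \frac{1}{18}\right) = 8 - - \frac{17}{18} = 8 + \frac{17}{18} = \frac{161}{18}$)
$\frac{d{\left(-6,H{\left(0 \right)} \right)}}{410} = \frac{161}{18 \cdot 410} = \frac{161}{18} \cdot \frac{1}{410} = \frac{161}{7380}$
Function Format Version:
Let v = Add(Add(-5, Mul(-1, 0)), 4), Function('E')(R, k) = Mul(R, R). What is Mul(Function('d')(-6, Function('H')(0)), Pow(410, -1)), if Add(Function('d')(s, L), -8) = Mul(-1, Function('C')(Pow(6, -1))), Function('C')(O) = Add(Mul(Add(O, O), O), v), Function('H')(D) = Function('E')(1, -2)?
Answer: Rational(161, 7380) ≈ 0.021816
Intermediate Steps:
Function('E')(R, k) = Pow(R, 2)
Function('H')(D) = 1 (Function('H')(D) = Pow(1, 2) = 1)
v = -1 (v = Add(Add(-5, 0), 4) = Add(-5, 4) = -1)
Function('C')(O) = Add(-1, Mul(2, Pow(O, 2))) (Function('C')(O) = Add(Mul(Add(O, O), O), -1) = Add(Mul(Mul(2, O), O), -1) = Add(Mul(2, Pow(O, 2)), -1) = Add(-1, Mul(2, Pow(O, 2))))
Function('d')(s, L) = Rational(161, 18) (Function('d')(s, L) = Add(8, Mul(-1, Add(-1, Mul(2, Pow(Pow(6, -1), 2))))) = Add(8, Mul(-1, Add(-1, Mul(2, Pow(Rational(1, 6), 2))))) = Add(8, Mul(-1, Add(-1, Mul(2, Rational(1, 36))))) = Add(8, Mul(-1, Add(-1, Rational(1, 18)))) = Add(8, Mul(-1, Rational(-17, 18))) = Add(8, Rational(17, 18)) = Rational(161, 18))
Mul(Function('d')(-6, Function('H')(0)), Pow(410, -1)) = Mul(Rational(161, 18), Pow(410, -1)) = Mul(Rational(161, 18), Rational(1, 410)) = Rational(161, 7380)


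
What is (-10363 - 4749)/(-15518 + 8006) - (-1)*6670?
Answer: 6265019/939 ≈ 6672.0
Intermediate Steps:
(-10363 - 4749)/(-15518 + 8006) - (-1)*6670 = -15112/(-7512) - 1*(-6670) = -15112*(-1/7512) + 6670 = 1889/939 + 6670 = 6265019/939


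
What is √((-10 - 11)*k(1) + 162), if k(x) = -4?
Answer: √246 ≈ 15.684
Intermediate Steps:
√((-10 - 11)*k(1) + 162) = √((-10 - 11)*(-4) + 162) = √(-21*(-4) + 162) = √(84 + 162) = √246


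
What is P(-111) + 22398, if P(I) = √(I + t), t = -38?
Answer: 22398 + I*√149 ≈ 22398.0 + 12.207*I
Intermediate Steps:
P(I) = √(-38 + I) (P(I) = √(I - 38) = √(-38 + I))
P(-111) + 22398 = √(-38 - 111) + 22398 = √(-149) + 22398 = I*√149 + 22398 = 22398 + I*√149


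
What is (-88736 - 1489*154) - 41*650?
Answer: -344692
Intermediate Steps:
(-88736 - 1489*154) - 41*650 = (-88736 - 229306) - 26650 = -318042 - 26650 = -344692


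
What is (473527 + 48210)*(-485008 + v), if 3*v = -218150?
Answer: -872956783238/3 ≈ -2.9099e+11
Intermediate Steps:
v = -218150/3 (v = (1/3)*(-218150) = -218150/3 ≈ -72717.)
(473527 + 48210)*(-485008 + v) = (473527 + 48210)*(-485008 - 218150/3) = 521737*(-1673174/3) = -872956783238/3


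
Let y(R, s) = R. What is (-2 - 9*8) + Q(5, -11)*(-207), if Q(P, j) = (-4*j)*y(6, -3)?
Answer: -54722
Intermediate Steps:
Q(P, j) = -24*j (Q(P, j) = -4*j*6 = -24*j)
(-2 - 9*8) + Q(5, -11)*(-207) = (-2 - 9*8) - 24*(-11)*(-207) = (-2 - 72) + 264*(-207) = -74 - 54648 = -54722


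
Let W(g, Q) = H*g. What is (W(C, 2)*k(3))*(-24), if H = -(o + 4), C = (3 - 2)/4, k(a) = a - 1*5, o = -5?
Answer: 12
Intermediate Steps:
k(a) = -5 + a (k(a) = a - 5 = -5 + a)
C = 1/4 (C = (1/4)*1 = 1/4 ≈ 0.25000)
H = 1 (H = -(-5 + 4) = -1*(-1) = 1)
W(g, Q) = g (W(g, Q) = 1*g = g)
(W(C, 2)*k(3))*(-24) = ((-5 + 3)/4)*(-24) = ((1/4)*(-2))*(-24) = -1/2*(-24) = 12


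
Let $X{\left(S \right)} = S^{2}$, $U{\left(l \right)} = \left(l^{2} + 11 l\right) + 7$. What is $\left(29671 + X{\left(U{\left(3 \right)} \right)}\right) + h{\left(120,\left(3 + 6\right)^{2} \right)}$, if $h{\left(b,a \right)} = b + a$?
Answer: $32273$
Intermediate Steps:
$h{\left(b,a \right)} = a + b$
$U{\left(l \right)} = 7 + l^{2} + 11 l$
$\left(29671 + X{\left(U{\left(3 \right)} \right)}\right) + h{\left(120,\left(3 + 6\right)^{2} \right)} = \left(29671 + \left(7 + 3^{2} + 11 \cdot 3\right)^{2}\right) + \left(\left(3 + 6\right)^{2} + 120\right) = \left(29671 + \left(7 + 9 + 33\right)^{2}\right) + \left(9^{2} + 120\right) = \left(29671 + 49^{2}\right) + \left(81 + 120\right) = \left(29671 + 2401\right) + 201 = 32072 + 201 = 32273$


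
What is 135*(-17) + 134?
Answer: -2161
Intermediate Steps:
135*(-17) + 134 = -2295 + 134 = -2161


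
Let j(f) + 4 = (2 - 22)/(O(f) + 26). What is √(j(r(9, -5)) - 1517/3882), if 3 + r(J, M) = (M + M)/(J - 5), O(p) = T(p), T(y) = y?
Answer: 5*I*√5437769730/159162 ≈ 2.3165*I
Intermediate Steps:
O(p) = p
r(J, M) = -3 + 2*M/(-5 + J) (r(J, M) = -3 + (M + M)/(J - 5) = -3 + (2*M)/(-5 + J) = -3 + 2*M/(-5 + J))
j(f) = -4 - 20/(26 + f) (j(f) = -4 + (2 - 22)/(f + 26) = -4 - 20/(26 + f))
√(j(r(9, -5)) - 1517/3882) = √(4*(-31 - (15 - 3*9 + 2*(-5))/(-5 + 9))/(26 + (15 - 3*9 + 2*(-5))/(-5 + 9)) - 1517/3882) = √(4*(-31 - (15 - 27 - 10)/4)/(26 + (15 - 27 - 10)/4) - 1517*1/3882) = √(4*(-31 - (-22)/4)/(26 + (¼)*(-22)) - 1517/3882) = √(4*(-31 - 1*(-11/2))/(26 - 11/2) - 1517/3882) = √(4*(-31 + 11/2)/(41/2) - 1517/3882) = √(4*(2/41)*(-51/2) - 1517/3882) = √(-204/41 - 1517/3882) = √(-854125/159162) = 5*I*√5437769730/159162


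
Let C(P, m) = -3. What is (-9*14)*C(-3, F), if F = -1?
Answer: 378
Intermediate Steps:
(-9*14)*C(-3, F) = -9*14*(-3) = -126*(-3) = 378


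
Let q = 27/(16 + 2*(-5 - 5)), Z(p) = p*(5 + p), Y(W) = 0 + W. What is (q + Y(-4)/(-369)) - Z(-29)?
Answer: -1037243/1476 ≈ -702.74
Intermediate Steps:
Y(W) = W
q = -27/4 (q = 27/(16 + 2*(-10)) = 27/(16 - 20) = 27/(-4) = -¼*27 = -27/4 ≈ -6.7500)
(q + Y(-4)/(-369)) - Z(-29) = (-27/4 - 4/(-369)) - (-29)*(5 - 29) = (-27/4 - 4*(-1/369)) - (-29)*(-24) = (-27/4 + 4/369) - 1*696 = -9947/1476 - 696 = -1037243/1476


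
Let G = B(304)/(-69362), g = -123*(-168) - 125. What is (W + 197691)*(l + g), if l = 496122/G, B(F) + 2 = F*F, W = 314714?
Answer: -8330148362019145/46207 ≈ -1.8028e+11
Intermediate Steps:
g = 20539 (g = 20664 - 125 = 20539)
B(F) = -2 + F² (B(F) = -2 + F*F = -2 + F²)
G = -46207/34681 (G = (-2 + 304²)/(-69362) = (-2 + 92416)*(-1/69362) = 92414*(-1/69362) = -46207/34681 ≈ -1.3323)
l = -17206007082/46207 (l = 496122/(-46207/34681) = 496122*(-34681/46207) = -17206007082/46207 ≈ -3.7237e+5)
(W + 197691)*(l + g) = (314714 + 197691)*(-17206007082/46207 + 20539) = 512405*(-16256961509/46207) = -8330148362019145/46207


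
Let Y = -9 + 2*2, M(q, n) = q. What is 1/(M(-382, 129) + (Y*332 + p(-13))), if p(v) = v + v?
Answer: -1/2068 ≈ -0.00048356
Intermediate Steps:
p(v) = 2*v
Y = -5 (Y = -9 + 4 = -5)
1/(M(-382, 129) + (Y*332 + p(-13))) = 1/(-382 + (-5*332 + 2*(-13))) = 1/(-382 + (-1660 - 26)) = 1/(-382 - 1686) = 1/(-2068) = -1/2068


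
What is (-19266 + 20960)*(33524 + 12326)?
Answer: 77669900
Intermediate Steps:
(-19266 + 20960)*(33524 + 12326) = 1694*45850 = 77669900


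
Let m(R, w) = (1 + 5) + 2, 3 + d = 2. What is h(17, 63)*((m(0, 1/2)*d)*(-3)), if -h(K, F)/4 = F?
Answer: -6048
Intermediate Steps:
d = -1 (d = -3 + 2 = -1)
h(K, F) = -4*F
m(R, w) = 8 (m(R, w) = 6 + 2 = 8)
h(17, 63)*((m(0, 1/2)*d)*(-3)) = (-4*63)*((8*(-1))*(-3)) = -(-2016)*(-3) = -252*24 = -6048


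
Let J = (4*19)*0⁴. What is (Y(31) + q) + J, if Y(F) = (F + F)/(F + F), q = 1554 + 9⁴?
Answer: 8116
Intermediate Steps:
q = 8115 (q = 1554 + 6561 = 8115)
J = 0 (J = 76*0 = 0)
Y(F) = 1 (Y(F) = (2*F)/((2*F)) = (2*F)*(1/(2*F)) = 1)
(Y(31) + q) + J = (1 + 8115) + 0 = 8116 + 0 = 8116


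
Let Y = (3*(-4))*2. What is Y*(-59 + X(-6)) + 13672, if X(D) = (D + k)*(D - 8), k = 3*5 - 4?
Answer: 16768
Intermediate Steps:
k = 11 (k = 15 - 4 = 11)
X(D) = (-8 + D)*(11 + D) (X(D) = (D + 11)*(D - 8) = (11 + D)*(-8 + D) = (-8 + D)*(11 + D))
Y = -24 (Y = -12*2 = -24)
Y*(-59 + X(-6)) + 13672 = -24*(-59 + (-88 + (-6)² + 3*(-6))) + 13672 = -24*(-59 + (-88 + 36 - 18)) + 13672 = -24*(-59 - 70) + 13672 = -24*(-129) + 13672 = 3096 + 13672 = 16768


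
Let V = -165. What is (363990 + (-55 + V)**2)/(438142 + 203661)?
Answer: 412390/641803 ≈ 0.64255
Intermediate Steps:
(363990 + (-55 + V)**2)/(438142 + 203661) = (363990 + (-55 - 165)**2)/(438142 + 203661) = (363990 + (-220)**2)/641803 = (363990 + 48400)*(1/641803) = 412390*(1/641803) = 412390/641803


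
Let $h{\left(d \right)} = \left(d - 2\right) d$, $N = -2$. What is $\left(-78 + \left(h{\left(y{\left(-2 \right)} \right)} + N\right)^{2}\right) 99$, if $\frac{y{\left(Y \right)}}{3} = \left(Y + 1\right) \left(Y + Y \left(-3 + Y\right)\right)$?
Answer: $38293794$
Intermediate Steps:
$y{\left(Y \right)} = 3 \left(1 + Y\right) \left(Y + Y \left(-3 + Y\right)\right)$ ($y{\left(Y \right)} = 3 \left(Y + 1\right) \left(Y + Y \left(-3 + Y\right)\right) = 3 \left(1 + Y\right) \left(Y + Y \left(-3 + Y\right)\right)$)
$h{\left(d \right)} = d \left(-2 + d\right)$ ($h{\left(d \right)} = \left(-2 + d\right) d = d \left(-2 + d\right)$)
$\left(-78 + \left(h{\left(y{\left(-2 \right)} \right)} + N\right)^{2}\right) 99 = \left(-78 + \left(3 \left(-2\right) \left(-2 + \left(-2\right)^{2} - -2\right) \left(-2 + 3 \left(-2\right) \left(-2 + \left(-2\right)^{2} - -2\right)\right) - 2\right)^{2}\right) 99 = \left(-78 + \left(3 \left(-2\right) \left(-2 + 4 + 2\right) \left(-2 + 3 \left(-2\right) \left(-2 + 4 + 2\right)\right) - 2\right)^{2}\right) 99 = \left(-78 + \left(3 \left(-2\right) 4 \left(-2 + 3 \left(-2\right) 4\right) - 2\right)^{2}\right) 99 = \left(-78 + \left(- 24 \left(-2 - 24\right) - 2\right)^{2}\right) 99 = \left(-78 + \left(\left(-24\right) \left(-26\right) - 2\right)^{2}\right) 99 = \left(-78 + \left(624 - 2\right)^{2}\right) 99 = \left(-78 + 622^{2}\right) 99 = \left(-78 + 386884\right) 99 = 386806 \cdot 99 = 38293794$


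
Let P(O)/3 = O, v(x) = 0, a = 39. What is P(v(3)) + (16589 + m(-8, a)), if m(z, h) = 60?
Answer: 16649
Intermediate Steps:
P(O) = 3*O
P(v(3)) + (16589 + m(-8, a)) = 3*0 + (16589 + 60) = 0 + 16649 = 16649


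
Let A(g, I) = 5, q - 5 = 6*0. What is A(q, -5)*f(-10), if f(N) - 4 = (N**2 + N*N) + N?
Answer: 970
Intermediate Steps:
q = 5 (q = 5 + 6*0 = 5 + 0 = 5)
f(N) = 4 + N + 2*N**2 (f(N) = 4 + ((N**2 + N*N) + N) = 4 + ((N**2 + N**2) + N) = 4 + (2*N**2 + N) = 4 + (N + 2*N**2) = 4 + N + 2*N**2)
A(q, -5)*f(-10) = 5*(4 - 10 + 2*(-10)**2) = 5*(4 - 10 + 2*100) = 5*(4 - 10 + 200) = 5*194 = 970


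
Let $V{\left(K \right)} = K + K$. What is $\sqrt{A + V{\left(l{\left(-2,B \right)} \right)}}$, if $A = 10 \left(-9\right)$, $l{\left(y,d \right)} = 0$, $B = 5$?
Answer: $3 i \sqrt{10} \approx 9.4868 i$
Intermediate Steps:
$A = -90$
$V{\left(K \right)} = 2 K$
$\sqrt{A + V{\left(l{\left(-2,B \right)} \right)}} = \sqrt{-90 + 2 \cdot 0} = \sqrt{-90 + 0} = \sqrt{-90} = 3 i \sqrt{10}$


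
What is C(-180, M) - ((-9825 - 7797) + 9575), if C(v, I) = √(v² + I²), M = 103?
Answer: 8047 + √43009 ≈ 8254.4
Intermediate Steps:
C(v, I) = √(I² + v²)
C(-180, M) - ((-9825 - 7797) + 9575) = √(103² + (-180)²) - ((-9825 - 7797) + 9575) = √(10609 + 32400) - (-17622 + 9575) = √43009 - 1*(-8047) = √43009 + 8047 = 8047 + √43009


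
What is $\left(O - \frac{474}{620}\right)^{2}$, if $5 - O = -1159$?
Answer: $\frac{130034523609}{96100} \approx 1.3531 \cdot 10^{6}$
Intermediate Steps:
$O = 1164$ ($O = 5 - -1159 = 5 + 1159 = 1164$)
$\left(O - \frac{474}{620}\right)^{2} = \left(1164 - \frac{474}{620}\right)^{2} = \left(1164 - \frac{237}{310}\right)^{2} = \left(\frac{360603}{310}\right)^{2} = \frac{130034523609}{96100}$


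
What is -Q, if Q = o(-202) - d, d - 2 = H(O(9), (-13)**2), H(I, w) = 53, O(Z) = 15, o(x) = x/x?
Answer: 54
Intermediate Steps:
o(x) = 1
d = 55 (d = 2 + 53 = 55)
Q = -54 (Q = 1 - 1*55 = 1 - 55 = -54)
-Q = -1*(-54) = 54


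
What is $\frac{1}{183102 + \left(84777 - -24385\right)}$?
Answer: $\frac{1}{292264} \approx 3.4216 \cdot 10^{-6}$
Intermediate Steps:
$\frac{1}{183102 + \left(84777 - -24385\right)} = \frac{1}{183102 + \left(84777 + 24385\right)} = \frac{1}{183102 + 109162} = \frac{1}{292264}$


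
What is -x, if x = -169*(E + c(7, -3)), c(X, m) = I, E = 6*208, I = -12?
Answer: 208884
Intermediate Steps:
E = 1248
c(X, m) = -12
x = -208884 (x = -169*(1248 - 12) = -169*1236 = -208884)
-x = -1*(-208884) = 208884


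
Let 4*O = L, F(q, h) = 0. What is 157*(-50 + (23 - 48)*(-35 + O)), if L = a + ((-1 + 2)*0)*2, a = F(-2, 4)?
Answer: 129525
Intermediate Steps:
a = 0
L = 0 (L = 0 + ((-1 + 2)*0)*2 = 0 + (1*0)*2 = 0 + 0*2 = 0 + 0 = 0)
O = 0 (O = (¼)*0 = 0)
157*(-50 + (23 - 48)*(-35 + O)) = 157*(-50 + (23 - 48)*(-35 + 0)) = 157*(-50 - 25*(-35)) = 157*(-50 + 875) = 157*825 = 129525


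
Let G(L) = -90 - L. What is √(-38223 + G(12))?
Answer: 5*I*√1533 ≈ 195.77*I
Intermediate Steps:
√(-38223 + G(12)) = √(-38223 + (-90 - 1*12)) = √(-38223 + (-90 - 12)) = √(-38223 - 102) = √(-38325) = 5*I*√1533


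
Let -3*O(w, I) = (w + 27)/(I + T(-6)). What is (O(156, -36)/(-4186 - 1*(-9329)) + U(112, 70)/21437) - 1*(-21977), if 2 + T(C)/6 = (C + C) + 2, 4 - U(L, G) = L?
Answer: 261681245716061/11907053028 ≈ 21977.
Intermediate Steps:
U(L, G) = 4 - L
T(C) = 12*C (T(C) = -12 + 6*((C + C) + 2) = -12 + 6*(2*C + 2) = -12 + 6*(2 + 2*C) = -12 + (12 + 12*C) = 12*C)
O(w, I) = -(27 + w)/(3*(-72 + I)) (O(w, I) = -(w + 27)/(3*(I + 12*(-6))) = -(27 + w)/(3*(I - 72)) = -(27 + w)/(3*(-72 + I)))
(O(156, -36)/(-4186 - 1*(-9329)) + U(112, 70)/21437) - 1*(-21977) = (((-27 - 1*156)/(3*(-72 - 36)))/(-4186 - 1*(-9329)) + (4 - 1*112)/21437) - 1*(-21977) = (((1/3)*(-27 - 156)/(-108))/(-4186 + 9329) + (4 - 112)*(1/21437)) + 21977 = (((1/3)*(-1/108)*(-183))/5143 - 108*1/21437) + 21977 = ((61/108)*(1/5143) - 108/21437) + 21977 = (61/555444 - 108/21437) + 21977 = -58680295/11907053028 + 21977 = 261681245716061/11907053028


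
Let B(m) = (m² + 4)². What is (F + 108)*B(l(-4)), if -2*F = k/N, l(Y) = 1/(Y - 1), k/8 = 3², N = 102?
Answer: 3733566/2125 ≈ 1757.0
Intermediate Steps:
k = 72 (k = 8*3² = 8*9 = 72)
l(Y) = 1/(-1 + Y)
F = -6/17 (F = -36/102 = -½*12/17 = -6/17 ≈ -0.35294)
B(m) = (4 + m²)²
(F + 108)*B(l(-4)) = (-6/17 + 108)*(4 + (1/(-1 - 4))²)² = 1830*(4 + (1/(-5))²)²/17 = 1830*(4 + (-⅕)²)²/17 = 1830*(4 + 1/25)²/17 = 1830*(101/25)²/17 = (1830/17)*(10201/625) = 3733566/2125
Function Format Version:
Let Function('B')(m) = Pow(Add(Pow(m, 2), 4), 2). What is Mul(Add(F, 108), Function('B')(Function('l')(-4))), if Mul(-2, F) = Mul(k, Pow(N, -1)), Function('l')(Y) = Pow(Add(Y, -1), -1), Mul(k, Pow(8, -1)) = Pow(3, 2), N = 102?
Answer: Rational(3733566, 2125) ≈ 1757.0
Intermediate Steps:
k = 72 (k = Mul(8, Pow(3, 2)) = Mul(8, 9) = 72)
Function('l')(Y) = Pow(Add(-1, Y), -1)
F = Rational(-6, 17) (F = Mul(Rational(-1, 2), Mul(72, Pow(102, -1))) = Mul(Rational(-1, 2), Mul(72, Rational(1, 102))) = Mul(Rational(-1, 2), Rational(12, 17)) = Rational(-6, 17) ≈ -0.35294)
Function('B')(m) = Pow(Add(4, Pow(m, 2)), 2)
Mul(Add(F, 108), Function('B')(Function('l')(-4))) = Mul(Add(Rational(-6, 17), 108), Pow(Add(4, Pow(Pow(Add(-1, -4), -1), 2)), 2)) = Mul(Rational(1830, 17), Pow(Add(4, Pow(Pow(-5, -1), 2)), 2)) = Mul(Rational(1830, 17), Pow(Add(4, Pow(Rational(-1, 5), 2)), 2)) = Mul(Rational(1830, 17), Pow(Add(4, Rational(1, 25)), 2)) = Mul(Rational(1830, 17), Pow(Rational(101, 25), 2)) = Mul(Rational(1830, 17), Rational(10201, 625)) = Rational(3733566, 2125)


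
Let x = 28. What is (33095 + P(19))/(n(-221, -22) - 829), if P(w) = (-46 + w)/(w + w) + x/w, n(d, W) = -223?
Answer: -1257639/39976 ≈ -31.460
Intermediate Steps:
P(w) = 28/w + (-46 + w)/(2*w) (P(w) = (-46 + w)/(w + w) + 28/w = (-46 + w)/((2*w)) + 28/w = (-46 + w)*(1/(2*w)) + 28/w = (-46 + w)/(2*w) + 28/w = 28/w + (-46 + w)/(2*w))
(33095 + P(19))/(n(-221, -22) - 829) = (33095 + (½)*(10 + 19)/19)/(-223 - 829) = (33095 + (½)*(1/19)*29)/(-1052) = (33095 + 29/38)*(-1/1052) = (1257639/38)*(-1/1052) = -1257639/39976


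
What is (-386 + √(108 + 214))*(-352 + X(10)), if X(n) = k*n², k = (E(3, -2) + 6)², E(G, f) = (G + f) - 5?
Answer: -18528 + 48*√322 ≈ -17667.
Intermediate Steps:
E(G, f) = -5 + G + f
k = 4 (k = ((-5 + 3 - 2) + 6)² = (-4 + 6)² = 2² = 4)
X(n) = 4*n²
(-386 + √(108 + 214))*(-352 + X(10)) = (-386 + √(108 + 214))*(-352 + 4*10²) = (-386 + √322)*(-352 + 4*100) = (-386 + √322)*(-352 + 400) = (-386 + √322)*48 = -18528 + 48*√322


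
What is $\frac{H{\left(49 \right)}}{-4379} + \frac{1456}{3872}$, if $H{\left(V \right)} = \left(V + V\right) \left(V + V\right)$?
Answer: $- \frac{1925679}{1059718} \approx -1.8172$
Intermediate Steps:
$H{\left(V \right)} = 4 V^{2}$ ($H{\left(V \right)} = 2 V 2 V = 4 V^{2}$)
$\frac{H{\left(49 \right)}}{-4379} + \frac{1456}{3872} = \frac{4 \cdot 49^{2}}{-4379} + \frac{1456}{3872} = 4 \cdot 2401 \left(- \frac{1}{4379}\right) + 1456 \cdot \frac{1}{3872} = 9604 \left(- \frac{1}{4379}\right) + \frac{91}{242} = - \frac{9604}{4379} + \frac{91}{242} = - \frac{1925679}{1059718}$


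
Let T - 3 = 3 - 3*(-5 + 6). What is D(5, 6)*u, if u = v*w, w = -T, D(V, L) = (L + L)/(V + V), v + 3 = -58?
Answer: 1098/5 ≈ 219.60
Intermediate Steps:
v = -61 (v = -3 - 58 = -61)
D(V, L) = L/V (D(V, L) = (2*L)/((2*V)) = (2*L)*(1/(2*V)) = L/V)
T = 3 (T = 3 + (3 - 3*(-5 + 6)) = 3 + (3 - 3*1) = 3 + (3 - 3) = 3 + 0 = 3)
w = -3 (w = -1*3 = -3)
u = 183 (u = -61*(-3) = 183)
D(5, 6)*u = (6/5)*183 = 1098/5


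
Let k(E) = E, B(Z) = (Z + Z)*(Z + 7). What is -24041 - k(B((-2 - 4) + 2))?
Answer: -24017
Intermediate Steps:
B(Z) = 2*Z*(7 + Z) (B(Z) = (2*Z)*(7 + Z) = 2*Z*(7 + Z))
-24041 - k(B((-2 - 4) + 2)) = -24041 - 2*((-2 - 4) + 2)*(7 + ((-2 - 4) + 2)) = -24041 - 2*(-6 + 2)*(7 + (-6 + 2)) = -24041 - 2*(-4)*(7 - 4) = -24041 - 2*(-4)*3 = -24041 - 1*(-24) = -24041 + 24 = -24017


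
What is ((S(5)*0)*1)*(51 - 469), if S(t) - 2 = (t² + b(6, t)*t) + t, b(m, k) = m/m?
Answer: 0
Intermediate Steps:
b(m, k) = 1
S(t) = 2 + t² + 2*t (S(t) = 2 + ((t² + 1*t) + t) = 2 + ((t² + t) + t) = 2 + ((t + t²) + t) = 2 + (t² + 2*t) = 2 + t² + 2*t)
((S(5)*0)*1)*(51 - 469) = (((2 + 5² + 2*5)*0)*1)*(51 - 469) = (((2 + 25 + 10)*0)*1)*(-418) = ((37*0)*1)*(-418) = (0*1)*(-418) = 0*(-418) = 0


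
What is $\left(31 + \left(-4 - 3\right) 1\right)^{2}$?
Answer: $576$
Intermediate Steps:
$\left(31 + \left(-4 - 3\right) 1\right)^{2} = \left(31 - 7\right)^{2} = 24^{2} = 576$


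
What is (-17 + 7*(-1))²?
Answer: 576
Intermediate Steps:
(-17 + 7*(-1))² = (-17 - 7)² = (-24)² = 576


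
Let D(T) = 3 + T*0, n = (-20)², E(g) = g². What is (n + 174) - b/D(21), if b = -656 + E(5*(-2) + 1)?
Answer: 2297/3 ≈ 765.67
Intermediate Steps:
n = 400
D(T) = 3 (D(T) = 3 + 0 = 3)
b = -575 (b = -656 + (5*(-2) + 1)² = -656 + (-10 + 1)² = -656 + (-9)² = -656 + 81 = -575)
(n + 174) - b/D(21) = (400 + 174) - (-575)/3 = 574 - (-575)/3 = 574 - 1*(-575/3) = 574 + 575/3 = 2297/3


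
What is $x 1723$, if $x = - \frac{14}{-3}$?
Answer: $\frac{24122}{3} \approx 8040.7$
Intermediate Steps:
$x = \frac{14}{3}$ ($x = \left(-14\right) \left(- \frac{1}{3}\right) = \frac{14}{3} \approx 4.6667$)
$x 1723 = \frac{14}{3} \cdot 1723 = \frac{24122}{3}$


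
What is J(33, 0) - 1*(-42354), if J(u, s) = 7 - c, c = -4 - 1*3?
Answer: 42368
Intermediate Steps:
c = -7 (c = -4 - 3 = -7)
J(u, s) = 14 (J(u, s) = 7 - 1*(-7) = 7 + 7 = 14)
J(33, 0) - 1*(-42354) = 14 - 1*(-42354) = 14 + 42354 = 42368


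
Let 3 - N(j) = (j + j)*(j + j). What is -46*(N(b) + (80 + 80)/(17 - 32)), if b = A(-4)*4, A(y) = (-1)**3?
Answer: 9890/3 ≈ 3296.7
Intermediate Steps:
A(y) = -1
b = -4 (b = -1*4 = -4)
N(j) = 3 - 4*j**2 (N(j) = 3 - (j + j)*(j + j) = 3 - 2*j*2*j = 3 - 4*j**2)
-46*(N(b) + (80 + 80)/(17 - 32)) = -46*((3 - 4*(-4)**2) + (80 + 80)/(17 - 32)) = -46*((3 - 4*16) + 160/(-15)) = -46*((3 - 64) + 160*(-1/15)) = -46*(-61 - 32/3) = -46*(-215/3) = 9890/3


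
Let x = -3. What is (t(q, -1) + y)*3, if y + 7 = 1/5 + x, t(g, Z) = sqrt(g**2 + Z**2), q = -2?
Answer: -147/5 + 3*sqrt(5) ≈ -22.692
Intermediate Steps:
t(g, Z) = sqrt(Z**2 + g**2)
y = -49/5 (y = -7 + (1/5 - 3) = -7 - 14/5 = -49/5 ≈ -9.8000)
(t(q, -1) + y)*3 = (sqrt((-1)**2 + (-2)**2) - 49/5)*3 = (sqrt(1 + 4) - 49/5)*3 = (sqrt(5) - 49/5)*3 = (-49/5 + sqrt(5))*3 = -147/5 + 3*sqrt(5)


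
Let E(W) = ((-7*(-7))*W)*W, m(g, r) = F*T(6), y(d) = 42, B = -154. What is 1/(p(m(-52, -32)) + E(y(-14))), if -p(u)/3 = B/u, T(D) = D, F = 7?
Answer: 1/86447 ≈ 1.1568e-5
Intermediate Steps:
m(g, r) = 42 (m(g, r) = 7*6 = 42)
p(u) = 462/u (p(u) = -(-462)/u = 462/u)
E(W) = 49*W**2 (E(W) = (49*W)*W = 49*W**2)
1/(p(m(-52, -32)) + E(y(-14))) = 1/(462/42 + 49*42**2) = 1/(462*(1/42) + 49*1764) = 1/(11 + 86436) = 1/86447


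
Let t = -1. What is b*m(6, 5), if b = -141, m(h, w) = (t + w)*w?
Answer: -2820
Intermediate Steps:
m(h, w) = w*(-1 + w) (m(h, w) = (-1 + w)*w = w*(-1 + w))
b*m(6, 5) = -705*(-1 + 5) = -705*4 = -141*20 = -2820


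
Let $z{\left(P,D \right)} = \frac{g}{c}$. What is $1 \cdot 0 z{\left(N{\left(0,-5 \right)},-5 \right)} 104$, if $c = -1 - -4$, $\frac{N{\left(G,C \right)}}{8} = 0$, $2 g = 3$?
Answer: $0$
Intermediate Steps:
$g = \frac{3}{2}$ ($g = \frac{1}{2} \cdot 3 = \frac{3}{2} \approx 1.5$)
$N{\left(G,C \right)} = 0$ ($N{\left(G,C \right)} = 8 \cdot 0 = 0$)
$c = 3$ ($c = -1 + 4 = 3$)
$z{\left(P,D \right)} = \frac{1}{2}$ ($z{\left(P,D \right)} = \frac{3}{2 \cdot 3} = \frac{3}{2} \cdot \frac{1}{3} = \frac{1}{2}$)
$1 \cdot 0 z{\left(N{\left(0,-5 \right)},-5 \right)} 104 = 1 \cdot 0 \cdot \frac{1}{2} \cdot 104 = 0 \cdot \frac{1}{2} \cdot 104 = 0 \cdot 104 = 0$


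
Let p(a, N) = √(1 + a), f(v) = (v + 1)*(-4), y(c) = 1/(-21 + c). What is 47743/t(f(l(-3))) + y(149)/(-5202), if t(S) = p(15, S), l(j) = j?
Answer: 7947490751/665856 ≈ 11936.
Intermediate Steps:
f(v) = -4 - 4*v (f(v) = (1 + v)*(-4) = -4 - 4*v)
t(S) = 4 (t(S) = √(1 + 15) = √16 = 4)
47743/t(f(l(-3))) + y(149)/(-5202) = 47743/4 + 1/((-21 + 149)*(-5202)) = 47743*(¼) - 1/5202/128 = 47743/4 + (1/128)*(-1/5202) = 47743/4 - 1/665856 = 7947490751/665856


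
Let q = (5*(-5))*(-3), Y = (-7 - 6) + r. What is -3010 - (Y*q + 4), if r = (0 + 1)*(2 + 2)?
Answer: -2339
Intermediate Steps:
r = 4 (r = 1*4 = 4)
Y = -9 (Y = (-7 - 6) + 4 = -13 + 4 = -9)
q = 75 (q = -25*(-3) = 75)
-3010 - (Y*q + 4) = -3010 - (-9*75 + 4) = -3010 - (-675 + 4) = -3010 - 1*(-671) = -3010 + 671 = -2339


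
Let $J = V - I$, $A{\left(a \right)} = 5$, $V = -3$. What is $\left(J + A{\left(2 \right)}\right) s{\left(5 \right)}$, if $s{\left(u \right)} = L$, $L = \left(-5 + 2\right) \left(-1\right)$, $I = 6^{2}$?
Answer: $-102$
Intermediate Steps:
$I = 36$
$L = 3$ ($L = \left(-3\right) \left(-1\right) = 3$)
$J = -39$ ($J = -3 - 36 = -39$)
$s{\left(u \right)} = 3$
$\left(J + A{\left(2 \right)}\right) s{\left(5 \right)} = \left(-39 + 5\right) 3 = \left(-34\right) 3 = -102$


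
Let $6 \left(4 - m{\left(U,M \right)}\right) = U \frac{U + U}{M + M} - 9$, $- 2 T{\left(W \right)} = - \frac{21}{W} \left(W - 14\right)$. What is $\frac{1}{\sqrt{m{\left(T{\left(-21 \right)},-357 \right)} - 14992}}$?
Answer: $- \frac{6 i \sqrt{623672234}}{18343301} \approx - 0.0081687 i$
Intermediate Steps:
$T{\left(W \right)} = \frac{21 \left(-14 + W\right)}{2 W}$ ($T{\left(W \right)} = - \frac{- \frac{21}{W} \left(W - 14\right)}{2} = - \frac{- \frac{21}{W} \left(-14 + W\right)}{2} = - \frac{\left(-21\right) \frac{1}{W} \left(-14 + W\right)}{2} = \frac{21 \left(-14 + W\right)}{2 W}$)
$m{\left(U,M \right)} = \frac{11}{2} - \frac{U^{2}}{6 M}$ ($m{\left(U,M \right)} = 4 - \frac{U \frac{U + U}{M + M} - 9}{6} = 4 - \frac{U \frac{2 U}{2 M} - 9}{6} = 4 - \frac{U 2 U \frac{1}{2 M} - 9}{6} = 4 - \frac{U \frac{U}{M} - 9}{6} = 4 - \frac{\frac{U^{2}}{M} - 9}{6} = 4 - \frac{-9 + \frac{U^{2}}{M}}{6} = 4 + \left(\frac{3}{2} - \frac{U^{2}}{6 M}\right) = \frac{11}{2} - \frac{U^{2}}{6 M}$)
$\frac{1}{\sqrt{m{\left(T{\left(-21 \right)},-357 \right)} - 14992}} = \frac{1}{\sqrt{\frac{- \left(\frac{21}{2} - \frac{147}{-21}\right)^{2} + 33 \left(-357\right)}{6 \left(-357\right)} - 14992}} = \frac{1}{\sqrt{\frac{1}{6} \left(- \frac{1}{357}\right) \left(- \left(\frac{21}{2} - -7\right)^{2} - 11781\right) - 14992}} = \frac{1}{\sqrt{\frac{1}{6} \left(- \frac{1}{357}\right) \left(- \left(\frac{21}{2} + 7\right)^{2} - 11781\right) - 14992}} = \frac{1}{\sqrt{\frac{1}{6} \left(- \frac{1}{357}\right) \left(- \left(\frac{35}{2}\right)^{2} - 11781\right) - 14992}} = \frac{1}{\sqrt{\frac{1}{6} \left(- \frac{1}{357}\right) \left(\left(-1\right) \frac{1225}{4} - 11781\right) - 14992}} = \frac{1}{\sqrt{\frac{1}{6} \left(- \frac{1}{357}\right) \left(- \frac{1225}{4} - 11781\right) - 14992}} = \frac{1}{\sqrt{\frac{1}{6} \left(- \frac{1}{357}\right) \left(- \frac{48349}{4}\right) - 14992}} = \frac{1}{\sqrt{\frac{6907}{1224} - 14992}} = \frac{1}{\sqrt{- \frac{18343301}{1224}}} = \frac{1}{\frac{1}{204} i \sqrt{623672234}} = - \frac{6 i \sqrt{623672234}}{18343301}$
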